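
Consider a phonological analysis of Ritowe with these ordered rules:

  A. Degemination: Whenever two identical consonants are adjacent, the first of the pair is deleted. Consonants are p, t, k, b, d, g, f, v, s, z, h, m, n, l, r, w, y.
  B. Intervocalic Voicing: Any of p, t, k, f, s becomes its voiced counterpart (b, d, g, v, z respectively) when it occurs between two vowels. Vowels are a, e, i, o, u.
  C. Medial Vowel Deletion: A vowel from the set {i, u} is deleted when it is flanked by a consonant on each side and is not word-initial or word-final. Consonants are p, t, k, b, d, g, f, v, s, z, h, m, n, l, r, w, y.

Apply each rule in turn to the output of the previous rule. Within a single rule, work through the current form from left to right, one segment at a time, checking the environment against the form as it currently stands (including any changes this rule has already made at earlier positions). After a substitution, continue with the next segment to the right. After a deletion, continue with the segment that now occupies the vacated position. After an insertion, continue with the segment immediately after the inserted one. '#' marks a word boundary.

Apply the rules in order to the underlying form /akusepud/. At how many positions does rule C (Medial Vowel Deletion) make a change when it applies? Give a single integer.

A Degemination: no change — [akusepud]
B Intervocalic Voicing: [akusepud] → [aguzebud]
C Medial Vowel Deletion: [aguzebud] → [agzebd]
Rule C changed 2 position(s).

2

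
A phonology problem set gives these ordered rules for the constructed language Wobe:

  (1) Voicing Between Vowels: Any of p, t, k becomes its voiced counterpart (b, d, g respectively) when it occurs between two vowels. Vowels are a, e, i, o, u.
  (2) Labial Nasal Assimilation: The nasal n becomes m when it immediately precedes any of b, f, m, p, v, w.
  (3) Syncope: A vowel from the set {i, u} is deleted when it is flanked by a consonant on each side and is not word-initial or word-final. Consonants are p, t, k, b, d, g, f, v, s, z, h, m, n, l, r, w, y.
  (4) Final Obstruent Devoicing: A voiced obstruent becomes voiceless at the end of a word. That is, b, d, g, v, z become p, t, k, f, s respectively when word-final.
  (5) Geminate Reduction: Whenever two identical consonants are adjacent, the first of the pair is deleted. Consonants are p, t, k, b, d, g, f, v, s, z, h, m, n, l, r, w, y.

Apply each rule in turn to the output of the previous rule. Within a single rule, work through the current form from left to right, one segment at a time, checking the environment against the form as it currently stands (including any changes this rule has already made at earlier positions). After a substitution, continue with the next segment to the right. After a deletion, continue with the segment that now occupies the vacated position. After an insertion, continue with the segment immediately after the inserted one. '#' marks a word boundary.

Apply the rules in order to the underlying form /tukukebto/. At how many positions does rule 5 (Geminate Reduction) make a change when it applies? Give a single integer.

1

(1) Voicing Between Vowels: [tukukebto] → [tugugebto]
(2) Labial Nasal Assimilation: no change — [tugugebto]
(3) Syncope: [tugugebto] → [tggebto]
(4) Final Obstruent Devoicing: no change — [tggebto]
(5) Geminate Reduction: [tggebto] → [tgebto]
Rule 5 changed 1 position(s).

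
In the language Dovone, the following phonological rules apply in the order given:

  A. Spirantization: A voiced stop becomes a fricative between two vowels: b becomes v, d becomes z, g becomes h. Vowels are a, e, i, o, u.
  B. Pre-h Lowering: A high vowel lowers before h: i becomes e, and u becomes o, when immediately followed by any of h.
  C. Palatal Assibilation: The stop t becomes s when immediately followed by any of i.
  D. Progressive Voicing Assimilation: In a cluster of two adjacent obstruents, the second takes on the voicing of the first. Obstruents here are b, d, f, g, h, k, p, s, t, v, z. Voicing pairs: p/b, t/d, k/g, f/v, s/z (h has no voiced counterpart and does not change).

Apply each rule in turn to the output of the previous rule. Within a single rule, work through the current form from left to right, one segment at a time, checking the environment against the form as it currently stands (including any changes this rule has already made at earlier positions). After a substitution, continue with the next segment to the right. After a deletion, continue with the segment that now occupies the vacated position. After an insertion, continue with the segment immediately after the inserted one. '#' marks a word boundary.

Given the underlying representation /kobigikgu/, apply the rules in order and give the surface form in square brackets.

[kovehikku]

A Spirantization: [kobigikgu] → [kovihikgu]
B Pre-h Lowering: [kovihikgu] → [kovehikgu]
C Palatal Assibilation: no change — [kovehikgu]
D Progressive Voicing Assimilation: [kovehikgu] → [kovehikku]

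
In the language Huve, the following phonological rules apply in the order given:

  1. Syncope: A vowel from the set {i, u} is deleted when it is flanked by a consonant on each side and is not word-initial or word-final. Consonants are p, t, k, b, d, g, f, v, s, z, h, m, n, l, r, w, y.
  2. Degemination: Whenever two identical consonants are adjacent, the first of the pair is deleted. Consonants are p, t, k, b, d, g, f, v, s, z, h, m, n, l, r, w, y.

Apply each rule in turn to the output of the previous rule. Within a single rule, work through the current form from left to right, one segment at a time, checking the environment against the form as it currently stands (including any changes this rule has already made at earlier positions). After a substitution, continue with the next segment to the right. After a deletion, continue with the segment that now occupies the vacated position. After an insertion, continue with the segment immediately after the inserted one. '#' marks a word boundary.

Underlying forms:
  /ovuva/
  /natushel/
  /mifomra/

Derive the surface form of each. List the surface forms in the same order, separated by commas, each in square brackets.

[ova], [natshel], [mfomra]

/ovuva/:
  1 Syncope: [ovuva] → [ovva]
  2 Degemination: [ovva] → [ova]
/natushel/:
  1 Syncope: [natushel] → [natshel]
  2 Degemination: no change — [natshel]
/mifomra/:
  1 Syncope: [mifomra] → [mfomra]
  2 Degemination: no change — [mfomra]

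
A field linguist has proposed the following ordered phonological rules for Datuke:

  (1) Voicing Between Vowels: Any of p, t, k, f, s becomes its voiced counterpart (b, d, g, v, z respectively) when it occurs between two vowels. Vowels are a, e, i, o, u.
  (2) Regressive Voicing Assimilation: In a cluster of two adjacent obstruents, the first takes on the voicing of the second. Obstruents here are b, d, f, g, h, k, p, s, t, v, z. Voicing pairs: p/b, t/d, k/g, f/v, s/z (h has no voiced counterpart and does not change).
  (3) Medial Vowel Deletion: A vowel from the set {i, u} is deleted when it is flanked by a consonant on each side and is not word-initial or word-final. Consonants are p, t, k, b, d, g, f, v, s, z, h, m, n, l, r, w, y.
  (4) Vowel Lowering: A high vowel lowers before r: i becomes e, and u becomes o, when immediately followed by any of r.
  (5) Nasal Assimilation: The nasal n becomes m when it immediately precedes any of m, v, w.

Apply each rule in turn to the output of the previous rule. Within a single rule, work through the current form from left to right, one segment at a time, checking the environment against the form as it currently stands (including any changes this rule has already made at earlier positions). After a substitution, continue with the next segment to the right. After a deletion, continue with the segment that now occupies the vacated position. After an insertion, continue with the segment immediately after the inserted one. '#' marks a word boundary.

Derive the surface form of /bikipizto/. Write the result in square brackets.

[bgbsto]

(1) Voicing Between Vowels: [bikipizto] → [bigibizto]
(2) Regressive Voicing Assimilation: [bigibizto] → [bigibisto]
(3) Medial Vowel Deletion: [bigibisto] → [bgbsto]
(4) Vowel Lowering: no change — [bgbsto]
(5) Nasal Assimilation: no change — [bgbsto]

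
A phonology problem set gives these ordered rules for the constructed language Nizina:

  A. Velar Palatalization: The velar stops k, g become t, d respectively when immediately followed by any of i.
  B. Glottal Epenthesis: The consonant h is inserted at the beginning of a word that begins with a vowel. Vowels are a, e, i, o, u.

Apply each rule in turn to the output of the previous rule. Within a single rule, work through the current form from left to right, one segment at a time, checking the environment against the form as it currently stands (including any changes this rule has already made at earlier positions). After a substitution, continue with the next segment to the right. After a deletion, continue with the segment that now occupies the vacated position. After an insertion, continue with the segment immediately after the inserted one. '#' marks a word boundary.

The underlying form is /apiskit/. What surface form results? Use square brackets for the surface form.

[hapistit]

A Velar Palatalization: [apiskit] → [apistit]
B Glottal Epenthesis: [apistit] → [hapistit]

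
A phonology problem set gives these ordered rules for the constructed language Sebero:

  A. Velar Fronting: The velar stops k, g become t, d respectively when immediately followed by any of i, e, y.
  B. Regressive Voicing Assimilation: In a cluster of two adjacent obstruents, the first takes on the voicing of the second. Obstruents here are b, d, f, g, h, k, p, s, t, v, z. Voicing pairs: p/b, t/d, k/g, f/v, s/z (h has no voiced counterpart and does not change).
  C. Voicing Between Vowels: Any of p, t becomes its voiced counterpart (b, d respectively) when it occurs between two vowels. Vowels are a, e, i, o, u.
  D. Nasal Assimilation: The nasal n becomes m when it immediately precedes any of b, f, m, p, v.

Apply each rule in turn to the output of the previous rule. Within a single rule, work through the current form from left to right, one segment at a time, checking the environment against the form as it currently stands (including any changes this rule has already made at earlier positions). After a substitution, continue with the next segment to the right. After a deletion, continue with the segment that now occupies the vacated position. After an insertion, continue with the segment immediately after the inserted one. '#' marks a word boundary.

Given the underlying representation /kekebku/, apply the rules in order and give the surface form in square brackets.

A Velar Fronting: [kekebku] → [tetebku]
B Regressive Voicing Assimilation: [tetebku] → [tetepku]
C Voicing Between Vowels: [tetepku] → [tedepku]
D Nasal Assimilation: no change — [tedepku]

[tedepku]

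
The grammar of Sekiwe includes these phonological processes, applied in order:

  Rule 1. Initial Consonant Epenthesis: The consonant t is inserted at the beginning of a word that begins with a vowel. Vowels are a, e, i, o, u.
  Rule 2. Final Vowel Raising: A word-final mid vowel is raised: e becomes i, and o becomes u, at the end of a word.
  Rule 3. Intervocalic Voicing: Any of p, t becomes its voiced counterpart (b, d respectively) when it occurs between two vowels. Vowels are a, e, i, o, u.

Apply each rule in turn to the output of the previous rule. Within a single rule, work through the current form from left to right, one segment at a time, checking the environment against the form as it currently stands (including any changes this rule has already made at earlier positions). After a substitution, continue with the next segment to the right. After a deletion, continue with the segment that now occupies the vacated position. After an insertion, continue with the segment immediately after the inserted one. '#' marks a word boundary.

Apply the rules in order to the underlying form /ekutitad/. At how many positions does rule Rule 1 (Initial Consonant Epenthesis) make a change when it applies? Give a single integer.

1

Rule 1 Initial Consonant Epenthesis: [ekutitad] → [tekutitad]
Rule 2 Final Vowel Raising: no change — [tekutitad]
Rule 3 Intervocalic Voicing: [tekutitad] → [tekudidad]
Rule Rule 1 changed 1 position(s).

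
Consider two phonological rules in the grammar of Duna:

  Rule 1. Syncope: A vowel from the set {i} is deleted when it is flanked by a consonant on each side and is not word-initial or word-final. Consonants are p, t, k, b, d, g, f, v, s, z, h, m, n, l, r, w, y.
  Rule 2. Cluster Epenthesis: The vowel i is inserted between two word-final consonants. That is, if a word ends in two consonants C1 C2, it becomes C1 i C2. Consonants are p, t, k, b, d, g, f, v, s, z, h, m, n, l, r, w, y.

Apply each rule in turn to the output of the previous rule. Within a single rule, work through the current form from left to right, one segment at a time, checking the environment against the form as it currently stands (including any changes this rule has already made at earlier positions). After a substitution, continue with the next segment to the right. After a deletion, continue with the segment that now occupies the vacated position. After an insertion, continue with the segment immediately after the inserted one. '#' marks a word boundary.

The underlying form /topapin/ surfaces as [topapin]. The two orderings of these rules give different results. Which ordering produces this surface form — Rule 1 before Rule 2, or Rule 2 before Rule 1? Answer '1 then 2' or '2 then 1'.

Order 1 then 2:
  1 Syncope: [topapin] → [topapn]
  2 Cluster Epenthesis: [topapn] → [topapin]
  result: [topapin]
Order 2 then 1:
  2 Cluster Epenthesis: no change — [topapin]
  1 Syncope: [topapin] → [topapn]
  result: [topapn]

1 then 2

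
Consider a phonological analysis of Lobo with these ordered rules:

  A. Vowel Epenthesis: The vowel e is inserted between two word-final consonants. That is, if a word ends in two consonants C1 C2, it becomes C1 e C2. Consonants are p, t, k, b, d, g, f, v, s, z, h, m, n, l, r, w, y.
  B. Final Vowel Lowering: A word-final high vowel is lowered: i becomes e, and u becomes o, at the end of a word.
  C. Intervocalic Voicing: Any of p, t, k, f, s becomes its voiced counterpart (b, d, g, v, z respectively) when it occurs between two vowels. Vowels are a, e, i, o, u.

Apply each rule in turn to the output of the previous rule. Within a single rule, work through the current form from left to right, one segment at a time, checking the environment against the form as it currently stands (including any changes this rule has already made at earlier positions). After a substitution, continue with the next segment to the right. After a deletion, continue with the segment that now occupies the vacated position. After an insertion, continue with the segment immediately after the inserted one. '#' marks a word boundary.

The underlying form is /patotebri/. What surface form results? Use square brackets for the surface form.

A Vowel Epenthesis: no change — [patotebri]
B Final Vowel Lowering: [patotebri] → [patotebre]
C Intervocalic Voicing: [patotebre] → [padodebre]

[padodebre]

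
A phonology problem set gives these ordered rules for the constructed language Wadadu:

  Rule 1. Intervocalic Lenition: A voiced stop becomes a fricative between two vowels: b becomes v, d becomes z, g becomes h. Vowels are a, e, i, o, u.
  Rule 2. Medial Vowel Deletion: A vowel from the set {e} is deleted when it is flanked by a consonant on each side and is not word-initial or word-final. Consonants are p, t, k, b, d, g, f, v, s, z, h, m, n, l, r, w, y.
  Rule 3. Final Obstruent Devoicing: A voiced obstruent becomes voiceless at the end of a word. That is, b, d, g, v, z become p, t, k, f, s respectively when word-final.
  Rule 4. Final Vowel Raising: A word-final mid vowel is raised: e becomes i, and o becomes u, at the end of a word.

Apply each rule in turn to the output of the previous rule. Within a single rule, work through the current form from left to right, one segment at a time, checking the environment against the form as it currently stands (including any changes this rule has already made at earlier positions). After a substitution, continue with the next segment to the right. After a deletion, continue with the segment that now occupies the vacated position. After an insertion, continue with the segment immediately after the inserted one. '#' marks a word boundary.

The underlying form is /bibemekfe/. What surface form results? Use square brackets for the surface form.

Rule 1 Intervocalic Lenition: [bibemekfe] → [bivemekfe]
Rule 2 Medial Vowel Deletion: [bivemekfe] → [bivmkfe]
Rule 3 Final Obstruent Devoicing: no change — [bivmkfe]
Rule 4 Final Vowel Raising: [bivmkfe] → [bivmkfi]

[bivmkfi]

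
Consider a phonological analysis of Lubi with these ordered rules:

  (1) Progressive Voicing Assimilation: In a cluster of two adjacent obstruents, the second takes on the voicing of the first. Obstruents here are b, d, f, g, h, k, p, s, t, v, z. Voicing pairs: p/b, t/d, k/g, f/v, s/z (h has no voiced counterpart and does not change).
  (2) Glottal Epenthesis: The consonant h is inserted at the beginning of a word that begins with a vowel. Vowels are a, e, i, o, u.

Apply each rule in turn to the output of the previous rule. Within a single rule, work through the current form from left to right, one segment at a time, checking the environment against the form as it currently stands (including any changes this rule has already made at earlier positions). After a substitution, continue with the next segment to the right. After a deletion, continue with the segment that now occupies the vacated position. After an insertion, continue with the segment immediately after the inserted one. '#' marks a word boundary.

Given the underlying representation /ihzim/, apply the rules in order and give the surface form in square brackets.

(1) Progressive Voicing Assimilation: [ihzim] → [ihsim]
(2) Glottal Epenthesis: [ihsim] → [hihsim]

[hihsim]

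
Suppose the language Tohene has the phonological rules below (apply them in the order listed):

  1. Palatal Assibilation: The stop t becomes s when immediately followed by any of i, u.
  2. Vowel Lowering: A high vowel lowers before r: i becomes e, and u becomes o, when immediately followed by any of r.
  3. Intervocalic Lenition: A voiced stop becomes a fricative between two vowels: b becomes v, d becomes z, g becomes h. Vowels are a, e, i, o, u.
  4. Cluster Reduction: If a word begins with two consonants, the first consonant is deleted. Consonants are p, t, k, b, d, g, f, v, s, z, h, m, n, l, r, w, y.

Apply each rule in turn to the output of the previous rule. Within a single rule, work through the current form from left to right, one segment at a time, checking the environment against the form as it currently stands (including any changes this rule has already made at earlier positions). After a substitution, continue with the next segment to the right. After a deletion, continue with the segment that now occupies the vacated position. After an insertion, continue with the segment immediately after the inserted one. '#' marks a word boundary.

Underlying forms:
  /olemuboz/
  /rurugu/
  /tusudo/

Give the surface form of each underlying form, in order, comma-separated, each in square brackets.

/olemuboz/:
  1 Palatal Assibilation: no change — [olemuboz]
  2 Vowel Lowering: no change — [olemuboz]
  3 Intervocalic Lenition: [olemuboz] → [olemuvoz]
  4 Cluster Reduction: no change — [olemuvoz]
/rurugu/:
  1 Palatal Assibilation: no change — [rurugu]
  2 Vowel Lowering: [rurugu] → [rorugu]
  3 Intervocalic Lenition: [rorugu] → [roruhu]
  4 Cluster Reduction: no change — [roruhu]
/tusudo/:
  1 Palatal Assibilation: [tusudo] → [susudo]
  2 Vowel Lowering: no change — [susudo]
  3 Intervocalic Lenition: [susudo] → [susuzo]
  4 Cluster Reduction: no change — [susuzo]

[olemuvoz], [roruhu], [susuzo]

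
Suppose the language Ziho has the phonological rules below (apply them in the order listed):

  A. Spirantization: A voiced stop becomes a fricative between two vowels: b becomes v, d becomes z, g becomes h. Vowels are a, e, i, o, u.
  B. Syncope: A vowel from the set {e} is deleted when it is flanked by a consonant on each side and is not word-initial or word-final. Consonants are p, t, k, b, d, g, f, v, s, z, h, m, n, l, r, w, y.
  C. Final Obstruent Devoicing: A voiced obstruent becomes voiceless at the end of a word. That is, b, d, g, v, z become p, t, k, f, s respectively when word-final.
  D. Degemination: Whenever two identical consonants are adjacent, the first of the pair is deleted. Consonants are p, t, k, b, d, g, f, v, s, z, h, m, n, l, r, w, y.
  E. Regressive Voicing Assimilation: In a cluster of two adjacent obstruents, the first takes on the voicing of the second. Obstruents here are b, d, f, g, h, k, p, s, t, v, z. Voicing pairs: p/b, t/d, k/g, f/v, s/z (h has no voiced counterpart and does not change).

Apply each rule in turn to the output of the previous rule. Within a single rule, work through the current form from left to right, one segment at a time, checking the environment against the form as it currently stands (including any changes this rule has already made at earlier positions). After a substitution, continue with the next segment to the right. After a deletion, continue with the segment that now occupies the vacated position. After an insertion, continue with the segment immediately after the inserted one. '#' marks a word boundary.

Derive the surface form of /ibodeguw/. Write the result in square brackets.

[ivoshuw]

A Spirantization: [ibodeguw] → [ivozehuw]
B Syncope: [ivozehuw] → [ivozhuw]
C Final Obstruent Devoicing: no change — [ivozhuw]
D Degemination: no change — [ivozhuw]
E Regressive Voicing Assimilation: [ivozhuw] → [ivoshuw]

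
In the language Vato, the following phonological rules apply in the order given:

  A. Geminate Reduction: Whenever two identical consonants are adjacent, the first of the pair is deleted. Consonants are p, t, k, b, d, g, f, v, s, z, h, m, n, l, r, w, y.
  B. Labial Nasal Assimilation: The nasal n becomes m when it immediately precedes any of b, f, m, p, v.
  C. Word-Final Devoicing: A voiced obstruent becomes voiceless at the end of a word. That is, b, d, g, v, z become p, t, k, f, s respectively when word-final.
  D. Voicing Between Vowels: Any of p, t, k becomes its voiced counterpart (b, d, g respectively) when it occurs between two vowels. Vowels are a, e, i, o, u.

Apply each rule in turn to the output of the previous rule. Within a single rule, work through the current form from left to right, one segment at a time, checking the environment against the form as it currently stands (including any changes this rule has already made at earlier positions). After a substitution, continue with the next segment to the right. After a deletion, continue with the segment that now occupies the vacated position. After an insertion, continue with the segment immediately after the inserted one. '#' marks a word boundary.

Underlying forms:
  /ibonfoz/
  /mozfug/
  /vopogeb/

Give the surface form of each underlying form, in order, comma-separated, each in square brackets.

/ibonfoz/:
  A Geminate Reduction: no change — [ibonfoz]
  B Labial Nasal Assimilation: [ibonfoz] → [ibomfoz]
  C Word-Final Devoicing: [ibomfoz] → [ibomfos]
  D Voicing Between Vowels: no change — [ibomfos]
/mozfug/:
  A Geminate Reduction: no change — [mozfug]
  B Labial Nasal Assimilation: no change — [mozfug]
  C Word-Final Devoicing: [mozfug] → [mozfuk]
  D Voicing Between Vowels: no change — [mozfuk]
/vopogeb/:
  A Geminate Reduction: no change — [vopogeb]
  B Labial Nasal Assimilation: no change — [vopogeb]
  C Word-Final Devoicing: [vopogeb] → [vopogep]
  D Voicing Between Vowels: [vopogep] → [vobogep]

[ibomfos], [mozfuk], [vobogep]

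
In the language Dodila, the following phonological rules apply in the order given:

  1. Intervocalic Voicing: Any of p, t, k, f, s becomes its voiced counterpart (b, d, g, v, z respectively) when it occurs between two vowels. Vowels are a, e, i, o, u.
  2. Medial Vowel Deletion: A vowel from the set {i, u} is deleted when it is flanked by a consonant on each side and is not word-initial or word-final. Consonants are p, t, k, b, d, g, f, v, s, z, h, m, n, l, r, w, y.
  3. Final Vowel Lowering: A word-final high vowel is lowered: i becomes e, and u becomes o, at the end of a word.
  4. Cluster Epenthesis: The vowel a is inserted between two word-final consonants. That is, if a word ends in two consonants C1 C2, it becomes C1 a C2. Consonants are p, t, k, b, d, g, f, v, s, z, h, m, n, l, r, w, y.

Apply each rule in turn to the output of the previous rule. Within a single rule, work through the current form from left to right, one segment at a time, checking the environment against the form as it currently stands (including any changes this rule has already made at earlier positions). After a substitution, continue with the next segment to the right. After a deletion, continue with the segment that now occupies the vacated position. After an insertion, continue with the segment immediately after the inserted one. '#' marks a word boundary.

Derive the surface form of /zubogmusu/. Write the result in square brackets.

[zbogmzo]

1 Intervocalic Voicing: [zubogmusu] → [zubogmuzu]
2 Medial Vowel Deletion: [zubogmuzu] → [zbogmzu]
3 Final Vowel Lowering: [zbogmzu] → [zbogmzo]
4 Cluster Epenthesis: no change — [zbogmzo]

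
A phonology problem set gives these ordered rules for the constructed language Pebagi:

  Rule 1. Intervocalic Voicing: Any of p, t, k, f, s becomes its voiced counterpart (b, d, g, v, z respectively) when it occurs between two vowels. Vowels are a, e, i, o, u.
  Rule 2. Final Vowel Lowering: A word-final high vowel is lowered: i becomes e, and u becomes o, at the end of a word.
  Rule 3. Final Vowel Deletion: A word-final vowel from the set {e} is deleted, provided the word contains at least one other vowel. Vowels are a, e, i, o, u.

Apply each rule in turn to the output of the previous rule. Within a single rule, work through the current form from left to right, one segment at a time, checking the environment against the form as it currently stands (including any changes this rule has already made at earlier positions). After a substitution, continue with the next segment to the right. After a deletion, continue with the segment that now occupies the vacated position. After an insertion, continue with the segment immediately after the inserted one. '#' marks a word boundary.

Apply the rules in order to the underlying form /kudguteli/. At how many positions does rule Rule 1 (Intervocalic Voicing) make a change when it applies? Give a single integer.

Rule 1 Intervocalic Voicing: [kudguteli] → [kudgudeli]
Rule 2 Final Vowel Lowering: [kudgudeli] → [kudgudele]
Rule 3 Final Vowel Deletion: [kudgudele] → [kudgudel]
Rule Rule 1 changed 1 position(s).

1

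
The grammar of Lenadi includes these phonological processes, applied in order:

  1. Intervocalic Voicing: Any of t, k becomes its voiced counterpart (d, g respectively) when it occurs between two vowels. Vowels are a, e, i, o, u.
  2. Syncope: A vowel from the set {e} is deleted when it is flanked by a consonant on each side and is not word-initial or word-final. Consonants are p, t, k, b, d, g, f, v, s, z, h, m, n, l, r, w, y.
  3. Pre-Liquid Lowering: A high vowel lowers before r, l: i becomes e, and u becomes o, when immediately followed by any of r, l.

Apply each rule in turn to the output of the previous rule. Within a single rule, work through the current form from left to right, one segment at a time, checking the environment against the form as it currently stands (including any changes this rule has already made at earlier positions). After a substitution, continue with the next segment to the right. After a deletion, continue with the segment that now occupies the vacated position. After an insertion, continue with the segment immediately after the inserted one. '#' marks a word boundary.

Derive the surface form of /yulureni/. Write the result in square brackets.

[yolorni]

1 Intervocalic Voicing: no change — [yulureni]
2 Syncope: [yulureni] → [yulurni]
3 Pre-Liquid Lowering: [yulurni] → [yolorni]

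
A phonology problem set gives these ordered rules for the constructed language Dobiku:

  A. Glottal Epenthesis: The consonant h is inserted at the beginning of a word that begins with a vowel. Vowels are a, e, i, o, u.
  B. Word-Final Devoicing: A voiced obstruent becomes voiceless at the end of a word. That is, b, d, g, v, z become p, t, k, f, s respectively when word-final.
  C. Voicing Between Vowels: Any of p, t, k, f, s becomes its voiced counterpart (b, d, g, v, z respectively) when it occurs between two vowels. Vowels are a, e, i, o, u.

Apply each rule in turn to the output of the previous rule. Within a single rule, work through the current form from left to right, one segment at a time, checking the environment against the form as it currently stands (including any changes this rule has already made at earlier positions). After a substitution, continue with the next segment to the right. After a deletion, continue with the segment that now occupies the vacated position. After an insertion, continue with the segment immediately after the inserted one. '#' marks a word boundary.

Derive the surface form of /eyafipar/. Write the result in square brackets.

A Glottal Epenthesis: [eyafipar] → [heyafipar]
B Word-Final Devoicing: no change — [heyafipar]
C Voicing Between Vowels: [heyafipar] → [heyavibar]

[heyavibar]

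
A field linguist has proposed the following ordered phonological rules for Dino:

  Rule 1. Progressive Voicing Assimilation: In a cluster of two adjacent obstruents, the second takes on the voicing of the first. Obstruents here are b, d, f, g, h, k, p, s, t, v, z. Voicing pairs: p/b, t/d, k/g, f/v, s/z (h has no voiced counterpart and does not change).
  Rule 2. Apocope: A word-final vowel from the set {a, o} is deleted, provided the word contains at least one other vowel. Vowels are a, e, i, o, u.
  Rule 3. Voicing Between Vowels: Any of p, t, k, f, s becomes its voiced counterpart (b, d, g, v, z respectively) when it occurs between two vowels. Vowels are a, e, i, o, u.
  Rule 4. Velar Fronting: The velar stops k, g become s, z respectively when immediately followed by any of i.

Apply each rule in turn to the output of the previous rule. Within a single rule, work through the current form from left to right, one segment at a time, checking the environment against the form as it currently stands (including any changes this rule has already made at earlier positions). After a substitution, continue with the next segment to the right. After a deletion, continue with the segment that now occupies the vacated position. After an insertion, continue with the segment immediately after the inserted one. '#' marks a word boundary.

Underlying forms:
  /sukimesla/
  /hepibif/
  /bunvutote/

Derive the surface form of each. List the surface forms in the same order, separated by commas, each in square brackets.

/sukimesla/:
  Rule 1 Progressive Voicing Assimilation: no change — [sukimesla]
  Rule 2 Apocope: [sukimesla] → [sukimesl]
  Rule 3 Voicing Between Vowels: [sukimesl] → [sugimesl]
  Rule 4 Velar Fronting: [sugimesl] → [suzimesl]
/hepibif/:
  Rule 1 Progressive Voicing Assimilation: no change — [hepibif]
  Rule 2 Apocope: no change — [hepibif]
  Rule 3 Voicing Between Vowels: [hepibif] → [hebibif]
  Rule 4 Velar Fronting: no change — [hebibif]
/bunvutote/:
  Rule 1 Progressive Voicing Assimilation: no change — [bunvutote]
  Rule 2 Apocope: no change — [bunvutote]
  Rule 3 Voicing Between Vowels: [bunvutote] → [bunvudode]
  Rule 4 Velar Fronting: no change — [bunvudode]

[suzimesl], [hebibif], [bunvudode]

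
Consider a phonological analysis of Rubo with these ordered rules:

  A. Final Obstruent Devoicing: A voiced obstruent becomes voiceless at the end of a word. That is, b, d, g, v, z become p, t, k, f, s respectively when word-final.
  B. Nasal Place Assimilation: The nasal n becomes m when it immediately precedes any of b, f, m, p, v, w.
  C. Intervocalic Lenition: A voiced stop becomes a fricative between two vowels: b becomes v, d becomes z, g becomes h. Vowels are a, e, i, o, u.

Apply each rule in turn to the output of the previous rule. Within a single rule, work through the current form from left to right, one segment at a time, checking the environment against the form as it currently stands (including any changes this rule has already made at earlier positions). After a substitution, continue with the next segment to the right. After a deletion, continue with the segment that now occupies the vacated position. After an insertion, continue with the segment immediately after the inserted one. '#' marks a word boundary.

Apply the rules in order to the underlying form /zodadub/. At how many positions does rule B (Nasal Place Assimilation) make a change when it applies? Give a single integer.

0

A Final Obstruent Devoicing: [zodadub] → [zodadup]
B Nasal Place Assimilation: no change — [zodadup]
C Intervocalic Lenition: [zodadup] → [zozazup]
Rule B changed 0 position(s).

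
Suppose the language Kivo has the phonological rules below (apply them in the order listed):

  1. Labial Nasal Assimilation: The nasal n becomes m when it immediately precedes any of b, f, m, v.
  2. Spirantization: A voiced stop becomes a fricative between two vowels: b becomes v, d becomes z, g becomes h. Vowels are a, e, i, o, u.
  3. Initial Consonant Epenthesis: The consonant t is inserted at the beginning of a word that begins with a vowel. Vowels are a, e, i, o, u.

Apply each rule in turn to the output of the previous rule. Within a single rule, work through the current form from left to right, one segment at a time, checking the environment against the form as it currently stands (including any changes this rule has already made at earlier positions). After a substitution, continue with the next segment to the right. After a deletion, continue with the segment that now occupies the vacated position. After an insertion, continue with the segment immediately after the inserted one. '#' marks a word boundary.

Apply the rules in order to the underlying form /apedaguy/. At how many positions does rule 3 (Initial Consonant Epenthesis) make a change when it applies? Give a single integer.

1

1 Labial Nasal Assimilation: no change — [apedaguy]
2 Spirantization: [apedaguy] → [apezahuy]
3 Initial Consonant Epenthesis: [apezahuy] → [tapezahuy]
Rule 3 changed 1 position(s).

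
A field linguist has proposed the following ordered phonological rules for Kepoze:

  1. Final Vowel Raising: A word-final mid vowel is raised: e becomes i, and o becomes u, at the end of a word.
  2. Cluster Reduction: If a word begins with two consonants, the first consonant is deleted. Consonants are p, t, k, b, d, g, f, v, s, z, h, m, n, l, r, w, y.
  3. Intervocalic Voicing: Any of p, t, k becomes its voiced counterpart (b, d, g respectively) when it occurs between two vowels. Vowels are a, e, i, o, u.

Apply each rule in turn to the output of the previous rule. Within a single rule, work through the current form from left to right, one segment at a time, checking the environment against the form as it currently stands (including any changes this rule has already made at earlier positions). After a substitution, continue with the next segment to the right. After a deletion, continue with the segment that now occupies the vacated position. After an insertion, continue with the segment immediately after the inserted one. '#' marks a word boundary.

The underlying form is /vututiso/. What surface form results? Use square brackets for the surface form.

1 Final Vowel Raising: [vututiso] → [vututisu]
2 Cluster Reduction: no change — [vututisu]
3 Intervocalic Voicing: [vututisu] → [vududisu]

[vududisu]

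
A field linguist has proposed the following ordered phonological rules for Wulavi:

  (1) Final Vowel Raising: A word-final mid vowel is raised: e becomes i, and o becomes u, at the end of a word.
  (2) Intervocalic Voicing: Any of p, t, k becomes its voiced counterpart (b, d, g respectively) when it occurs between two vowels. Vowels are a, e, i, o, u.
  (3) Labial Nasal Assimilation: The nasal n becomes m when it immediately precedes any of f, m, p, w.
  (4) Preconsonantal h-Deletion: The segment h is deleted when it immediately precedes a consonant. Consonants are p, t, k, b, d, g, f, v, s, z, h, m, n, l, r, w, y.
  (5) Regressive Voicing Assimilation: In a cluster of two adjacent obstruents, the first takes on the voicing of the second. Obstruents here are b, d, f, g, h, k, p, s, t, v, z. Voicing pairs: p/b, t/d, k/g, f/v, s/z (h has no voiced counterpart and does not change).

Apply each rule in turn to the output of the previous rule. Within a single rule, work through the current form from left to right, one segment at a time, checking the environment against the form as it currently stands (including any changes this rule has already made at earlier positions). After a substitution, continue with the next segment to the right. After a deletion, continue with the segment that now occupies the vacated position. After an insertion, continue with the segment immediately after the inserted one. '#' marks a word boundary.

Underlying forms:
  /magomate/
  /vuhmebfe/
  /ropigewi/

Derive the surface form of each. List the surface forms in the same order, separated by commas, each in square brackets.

/magomate/:
  (1) Final Vowel Raising: [magomate] → [magomati]
  (2) Intervocalic Voicing: [magomati] → [magomadi]
  (3) Labial Nasal Assimilation: no change — [magomadi]
  (4) Preconsonantal h-Deletion: no change — [magomadi]
  (5) Regressive Voicing Assimilation: no change — [magomadi]
/vuhmebfe/:
  (1) Final Vowel Raising: [vuhmebfe] → [vuhmebfi]
  (2) Intervocalic Voicing: no change — [vuhmebfi]
  (3) Labial Nasal Assimilation: no change — [vuhmebfi]
  (4) Preconsonantal h-Deletion: [vuhmebfi] → [vumebfi]
  (5) Regressive Voicing Assimilation: [vumebfi] → [vumepfi]
/ropigewi/:
  (1) Final Vowel Raising: no change — [ropigewi]
  (2) Intervocalic Voicing: [ropigewi] → [robigewi]
  (3) Labial Nasal Assimilation: no change — [robigewi]
  (4) Preconsonantal h-Deletion: no change — [robigewi]
  (5) Regressive Voicing Assimilation: no change — [robigewi]

[magomadi], [vumepfi], [robigewi]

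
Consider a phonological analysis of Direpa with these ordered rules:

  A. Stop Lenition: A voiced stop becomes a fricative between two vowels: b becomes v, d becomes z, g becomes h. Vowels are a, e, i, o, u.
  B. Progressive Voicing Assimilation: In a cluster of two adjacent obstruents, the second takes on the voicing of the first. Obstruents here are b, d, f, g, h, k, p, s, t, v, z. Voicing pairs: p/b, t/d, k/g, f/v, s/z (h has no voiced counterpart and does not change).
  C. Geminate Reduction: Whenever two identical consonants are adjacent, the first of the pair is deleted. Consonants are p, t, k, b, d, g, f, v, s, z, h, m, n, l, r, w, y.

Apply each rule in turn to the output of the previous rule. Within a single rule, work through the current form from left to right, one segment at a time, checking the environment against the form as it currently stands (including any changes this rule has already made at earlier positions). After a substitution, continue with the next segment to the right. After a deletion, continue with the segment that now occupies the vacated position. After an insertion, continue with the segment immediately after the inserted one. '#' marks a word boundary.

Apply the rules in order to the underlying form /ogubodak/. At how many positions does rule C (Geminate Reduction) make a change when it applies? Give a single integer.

A Stop Lenition: [ogubodak] → [ohuvozak]
B Progressive Voicing Assimilation: no change — [ohuvozak]
C Geminate Reduction: no change — [ohuvozak]
Rule C changed 0 position(s).

0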